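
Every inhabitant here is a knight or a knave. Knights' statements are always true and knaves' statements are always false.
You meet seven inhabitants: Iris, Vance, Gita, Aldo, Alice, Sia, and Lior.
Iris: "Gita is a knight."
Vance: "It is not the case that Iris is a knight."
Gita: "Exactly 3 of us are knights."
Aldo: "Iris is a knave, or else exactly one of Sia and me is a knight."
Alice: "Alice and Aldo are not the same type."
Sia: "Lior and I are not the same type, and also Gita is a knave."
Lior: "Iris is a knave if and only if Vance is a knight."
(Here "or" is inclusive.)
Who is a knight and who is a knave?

Since Iris is a knight, "Gita is a knight" needs to be true, which holds.
Vance (knave): "it is not the case that Iris is a knight" — false. ✓
Since Gita is a knight, "exactly 3 of us are knights" needs to be true, which holds.
Aldo is a knave, and the claim "Iris is a knave, or else exactly one of Sia and me is a knight" is indeed false.
Since Alice is a knave, "Alice and Aldo are not the same type" needs to be false, which holds.
As a knave, Sia's statement "Lior and I are not the same type, and also Gita is a knave" should be false; it is.
Since Lior is a knight, "Iris is a knave if and only if Vance is a knight" needs to be true, which holds.

Iris is a knight, Vance is a knave, Gita is a knight, Aldo is a knave, Alice is a knave, Sia is a knave, and Lior is a knight.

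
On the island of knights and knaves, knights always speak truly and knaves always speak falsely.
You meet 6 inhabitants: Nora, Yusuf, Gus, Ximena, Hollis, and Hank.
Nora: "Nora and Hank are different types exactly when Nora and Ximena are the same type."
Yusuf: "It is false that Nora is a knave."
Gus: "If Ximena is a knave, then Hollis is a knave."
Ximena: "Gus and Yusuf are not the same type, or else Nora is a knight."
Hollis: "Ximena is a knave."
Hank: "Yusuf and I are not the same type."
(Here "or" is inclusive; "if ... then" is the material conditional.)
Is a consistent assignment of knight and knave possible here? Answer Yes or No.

Yes

One consistent assignment: Nora=knave, Yusuf=knave, Gus=knight, Ximena=knight, Hollis=knave, Hank=knight.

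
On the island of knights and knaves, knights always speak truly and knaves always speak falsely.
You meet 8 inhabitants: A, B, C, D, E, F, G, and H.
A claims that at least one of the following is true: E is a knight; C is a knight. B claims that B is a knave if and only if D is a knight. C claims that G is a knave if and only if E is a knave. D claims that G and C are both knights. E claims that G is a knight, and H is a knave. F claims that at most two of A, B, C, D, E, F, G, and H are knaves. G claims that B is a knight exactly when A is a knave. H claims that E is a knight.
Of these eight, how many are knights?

3

The unique consistent assignment is A=knight, B=knight, C=knight, D=knave, E=knave, F=knave, G=knave, H=knave.
That has 3 knights.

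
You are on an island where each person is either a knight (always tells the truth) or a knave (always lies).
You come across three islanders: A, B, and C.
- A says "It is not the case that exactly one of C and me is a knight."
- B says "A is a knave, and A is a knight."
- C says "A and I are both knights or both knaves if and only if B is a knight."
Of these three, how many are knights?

The unique consistent assignment is A=knave, B=knave, C=knight.
That has 1 knight.

1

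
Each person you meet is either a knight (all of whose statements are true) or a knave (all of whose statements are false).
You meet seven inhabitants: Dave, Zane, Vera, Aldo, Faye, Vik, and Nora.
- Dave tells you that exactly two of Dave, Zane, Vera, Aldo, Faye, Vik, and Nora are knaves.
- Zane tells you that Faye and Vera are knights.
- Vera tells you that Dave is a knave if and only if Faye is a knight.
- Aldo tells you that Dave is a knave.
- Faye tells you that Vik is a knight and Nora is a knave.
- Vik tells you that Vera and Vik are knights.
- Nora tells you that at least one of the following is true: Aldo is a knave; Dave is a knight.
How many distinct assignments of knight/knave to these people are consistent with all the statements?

1

Consistent assignments:
  Dave=knave, Zane=knave, Vera=knave, Aldo=knight, Faye=knave, Vik=knave, Nora=knave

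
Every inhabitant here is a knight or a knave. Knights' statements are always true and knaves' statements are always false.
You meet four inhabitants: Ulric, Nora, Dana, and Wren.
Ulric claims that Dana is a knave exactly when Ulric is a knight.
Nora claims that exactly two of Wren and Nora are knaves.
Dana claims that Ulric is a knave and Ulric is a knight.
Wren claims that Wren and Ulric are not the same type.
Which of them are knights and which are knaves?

Since Ulric is a knave, "Dana is a knave exactly when Ulric is a knight" needs to be False, which holds.
Nora is a knave, and the claim "exactly two of Wren and Nora are knaves" is indeed False.
As a knave, Dana's statement "Ulric is a knave and Ulric is a knight" should be False; it is.
Wren is a knight, so "Wren and Ulric are not the same type" must be true — and it is.

Knights: Wren. Knaves: Ulric, Nora, and Dana.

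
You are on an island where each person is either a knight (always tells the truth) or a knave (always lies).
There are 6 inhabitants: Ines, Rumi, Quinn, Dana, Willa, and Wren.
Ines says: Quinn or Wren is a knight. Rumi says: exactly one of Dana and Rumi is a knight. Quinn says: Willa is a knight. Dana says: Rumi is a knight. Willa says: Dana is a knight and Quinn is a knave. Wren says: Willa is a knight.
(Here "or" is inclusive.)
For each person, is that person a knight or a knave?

Ines is a knave; "Quinn or Wren is a knight" is false, as required.
Rumi (knave): "exactly one of Dana and Rumi is a knight" — false. ✓
As a knave, Quinn's statement "Willa is a knight" should be false; it is.
Dana (knave): "Rumi is a knight" — false. ✓
Willa (knave): "Dana is a knight and Quinn is a knave" — false. ✓
As a knave, Wren's statement "Willa is a knight" should be false; it is.

Knights: none. Knaves: Ines, Rumi, Quinn, Dana, Willa, and Wren.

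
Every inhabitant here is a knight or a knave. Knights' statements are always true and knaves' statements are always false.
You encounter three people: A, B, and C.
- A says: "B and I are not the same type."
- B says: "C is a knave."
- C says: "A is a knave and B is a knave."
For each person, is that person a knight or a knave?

A is a knave, B is a knave, and C is a knight.

Suppose A is a knight. Then A's statement "B and I are not the same type" would have to be true. Checking the 4 ways to assign the others, none is consistent with every speaker.
(For instance, with B=knave, C=knight, C's claim "A is a knave and B is a knave" comes out false where it would need to be true.)
So A must be a knave, making "B and I are not the same type" false. Taking A=knave, B=knave, C=knight, each remaining statement checks out:
  B (knave): "C is a knave" — false. ✓
  C (knight): "A is a knave and B is a knave" — true. ✓
This is the unique consistent assignment.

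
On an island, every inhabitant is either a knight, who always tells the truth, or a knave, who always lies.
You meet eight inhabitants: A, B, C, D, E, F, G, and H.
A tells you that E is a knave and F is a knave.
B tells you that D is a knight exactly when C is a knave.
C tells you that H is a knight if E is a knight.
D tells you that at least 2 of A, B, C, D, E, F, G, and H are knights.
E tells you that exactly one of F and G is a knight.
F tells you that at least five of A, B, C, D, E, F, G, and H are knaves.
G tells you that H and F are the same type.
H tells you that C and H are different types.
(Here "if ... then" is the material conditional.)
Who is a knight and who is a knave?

A is a knave, B is a knight, C is a knave, D is a knight, E is a knight, F is a knave, G is a knight, and H is a knave.

A is a knave; "E is a knave and F is a knave" is False, as required.
As a knight, B's statement "D is a knight exactly when C is a knave" should be True; it is.
C (knave): "H is a knight if E is a knight" — False. ✓
D is a knight, so "at least 2 of A, B, C, D, E, F, G, and H are knights" must be True — and it is.
E is a knight, so "exactly one of F and G is a knight" must be True — and it is.
F is a knave; "at least five of A, B, C, D, E, F, G, and H are knaves" is False, as required.
Since G is a knight, "H and F are the same type" needs to be True, which holds.
H is a knave, so "C and H are different types" must be False — and it is.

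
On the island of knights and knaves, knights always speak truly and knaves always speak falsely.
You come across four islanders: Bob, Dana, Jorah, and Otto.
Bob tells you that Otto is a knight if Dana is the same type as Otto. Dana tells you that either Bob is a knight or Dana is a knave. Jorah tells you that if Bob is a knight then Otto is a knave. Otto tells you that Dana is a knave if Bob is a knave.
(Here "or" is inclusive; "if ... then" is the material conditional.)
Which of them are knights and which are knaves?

Bob is a knight, Dana is a knight, Jorah is a knave, and Otto is a knight.

Since Bob is a knight, "Otto is a knight if Dana is the same type as Otto" needs to be true, which holds.
As a knight, Dana's statement "either Bob is a knight or Dana is a knave" should be true; it is.
Jorah is a knave, and the claim "if Bob is a knight then Otto is a knave" is indeed false.
Otto (knight): "Dana is a knave if Bob is a knave" — true. ✓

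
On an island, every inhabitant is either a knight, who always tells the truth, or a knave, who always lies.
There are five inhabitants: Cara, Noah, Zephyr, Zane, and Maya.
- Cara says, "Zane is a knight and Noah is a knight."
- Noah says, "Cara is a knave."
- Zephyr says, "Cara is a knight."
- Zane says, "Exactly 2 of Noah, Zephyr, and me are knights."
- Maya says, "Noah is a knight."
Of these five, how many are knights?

The unique consistent assignment is Cara=knave, Noah=knight, Zephyr=knave, Zane=knave, Maya=knight.
That has 2 knights.

2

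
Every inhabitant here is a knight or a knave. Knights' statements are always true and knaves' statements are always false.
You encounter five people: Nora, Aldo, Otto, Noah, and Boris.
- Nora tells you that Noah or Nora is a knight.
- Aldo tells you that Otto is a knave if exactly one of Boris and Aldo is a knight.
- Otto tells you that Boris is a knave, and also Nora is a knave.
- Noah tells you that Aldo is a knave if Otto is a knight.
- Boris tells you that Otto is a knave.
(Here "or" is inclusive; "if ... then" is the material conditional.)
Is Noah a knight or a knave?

Consistent assignments: {Nora=knight, Aldo=knight, Otto=knave, Noah=knight, Boris=knight}
In every consistent assignment, Noah is a knight.

Noah is a knight.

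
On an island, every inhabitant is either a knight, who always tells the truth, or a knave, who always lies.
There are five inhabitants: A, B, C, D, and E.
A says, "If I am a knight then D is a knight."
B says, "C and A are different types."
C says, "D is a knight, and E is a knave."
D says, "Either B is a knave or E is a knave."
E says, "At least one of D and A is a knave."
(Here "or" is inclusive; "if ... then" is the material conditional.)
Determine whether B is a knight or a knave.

Consistent assignments: {A=knight, B=knave, C=knight, D=knight, E=knave}
In every consistent assignment, B is a knave.

B is a knave.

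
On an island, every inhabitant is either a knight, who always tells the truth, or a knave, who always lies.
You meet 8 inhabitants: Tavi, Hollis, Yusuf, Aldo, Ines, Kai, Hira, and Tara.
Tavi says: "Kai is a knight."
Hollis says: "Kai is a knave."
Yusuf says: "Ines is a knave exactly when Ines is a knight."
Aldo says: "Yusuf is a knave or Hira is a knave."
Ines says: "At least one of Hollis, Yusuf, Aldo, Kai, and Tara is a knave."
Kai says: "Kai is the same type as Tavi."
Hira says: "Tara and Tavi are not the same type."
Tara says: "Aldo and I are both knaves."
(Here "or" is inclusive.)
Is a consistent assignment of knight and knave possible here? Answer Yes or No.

One consistent assignment: Tavi=knight, Hollis=knave, Yusuf=knave, Aldo=knight, Ines=knight, Kai=knight, Hira=knight, Tara=knave.

Yes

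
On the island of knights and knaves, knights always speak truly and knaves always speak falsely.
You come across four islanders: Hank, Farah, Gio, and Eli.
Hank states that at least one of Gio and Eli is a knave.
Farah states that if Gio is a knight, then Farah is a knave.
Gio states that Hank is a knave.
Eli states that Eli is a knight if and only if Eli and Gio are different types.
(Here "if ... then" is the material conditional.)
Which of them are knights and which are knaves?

Suppose Hank is a knave. Then Hank's statement "at least one of Gio and Eli is a knave" would have to be false. Checking the 8 ways to assign the others, none is consistent with every speaker.
(For instance, with Farah=knight, Gio=knave, Eli=knight, Hank's claim "at least one of Gio and Eli is a knave" comes out true where it would need to be false.)
So Hank must be a knight, making "at least one of Gio and Eli is a knave" true. Taking Hank=knight, Farah=knight, Gio=knave, Eli=knight, each remaining statement checks out:
  Farah (knight): "if Gio is a knight, then Farah is a knave" — true. ✓
  Gio (knave): "Hank is a knave" — false. ✓
  Eli (knight): "Eli is a knight if and only if Eli and Gio are different types" — true. ✓
This is the unique consistent assignment.

Hank is a knight, Farah is a knight, Gio is a knave, and Eli is a knight.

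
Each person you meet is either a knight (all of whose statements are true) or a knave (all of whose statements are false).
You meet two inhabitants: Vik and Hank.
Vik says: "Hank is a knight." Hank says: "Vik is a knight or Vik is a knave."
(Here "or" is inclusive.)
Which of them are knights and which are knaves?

Knights: Vik and Hank. Knaves: none.

Since Vik is a knight, "Hank is a knight" needs to be true, which holds.
Hank (knight): "Vik is a knight or Vik is a knave" — true. ✓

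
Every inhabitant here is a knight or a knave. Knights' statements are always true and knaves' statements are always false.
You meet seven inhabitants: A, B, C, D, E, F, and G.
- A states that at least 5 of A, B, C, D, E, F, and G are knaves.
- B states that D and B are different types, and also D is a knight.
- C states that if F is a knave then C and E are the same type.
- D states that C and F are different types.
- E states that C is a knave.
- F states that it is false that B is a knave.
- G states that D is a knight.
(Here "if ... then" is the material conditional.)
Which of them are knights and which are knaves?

A (knight): "at least 5 of A, B, C, D, E, F, and G are knaves" — true. ✓
Since B is a knave, "D and B are different types, and also D is a knight" needs to be False, which holds.
Since C is a knave, "if F is a knave then C and E are the same type" needs to be False, which holds.
D is a knave, so "C and F are different types" must be False — and it is.
E is a knight, so "C is a knave" must be true — and it is.
Since F is a knave, "it is false that B is a knave" needs to be False, which holds.
G is a knave, so "D is a knight" must be False — and it is.

A is a knight, B is a knave, C is a knave, D is a knave, E is a knight, F is a knave, and G is a knave.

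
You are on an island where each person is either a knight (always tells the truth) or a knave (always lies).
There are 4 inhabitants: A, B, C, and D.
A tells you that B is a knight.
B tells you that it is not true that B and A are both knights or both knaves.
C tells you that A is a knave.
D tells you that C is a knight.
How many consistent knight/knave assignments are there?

1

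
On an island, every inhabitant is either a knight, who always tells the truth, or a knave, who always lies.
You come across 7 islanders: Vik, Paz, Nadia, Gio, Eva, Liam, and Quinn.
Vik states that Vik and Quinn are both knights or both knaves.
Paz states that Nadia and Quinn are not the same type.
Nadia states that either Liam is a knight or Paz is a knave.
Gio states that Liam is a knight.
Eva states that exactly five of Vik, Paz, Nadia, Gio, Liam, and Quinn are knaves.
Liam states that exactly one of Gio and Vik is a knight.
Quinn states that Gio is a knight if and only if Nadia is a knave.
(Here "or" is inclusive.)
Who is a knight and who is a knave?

Vik is a knave, Paz is a knave, Nadia is a knight, Gio is a knave, Eva is a knave, Liam is a knave, and Quinn is a knight.

Vik is a knave; "Vik and Quinn are both knights or both knaves" is false, as required.
As a knave, Paz's statement "Nadia and Quinn are not the same type" should be false; it is.
Nadia is a knight; "either Liam is a knight or Paz is a knave" is True, as required.
Since Gio is a knave, "Liam is a knight" needs to be false, which holds.
Eva is a knave; "exactly five of Vik, Paz, Nadia, Gio, Liam, and Quinn are knaves" is false, as required.
Liam is a knave; "exactly one of Gio and Vik is a knight" is false, as required.
Quinn is a knight, and the claim "Gio is a knight if and only if Nadia is a knave" is indeed True.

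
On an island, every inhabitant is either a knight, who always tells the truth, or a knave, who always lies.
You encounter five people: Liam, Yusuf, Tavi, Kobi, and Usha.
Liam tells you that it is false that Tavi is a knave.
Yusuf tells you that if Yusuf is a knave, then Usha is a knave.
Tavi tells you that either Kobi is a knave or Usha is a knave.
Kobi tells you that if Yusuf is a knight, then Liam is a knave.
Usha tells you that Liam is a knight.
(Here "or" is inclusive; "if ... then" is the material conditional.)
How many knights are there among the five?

4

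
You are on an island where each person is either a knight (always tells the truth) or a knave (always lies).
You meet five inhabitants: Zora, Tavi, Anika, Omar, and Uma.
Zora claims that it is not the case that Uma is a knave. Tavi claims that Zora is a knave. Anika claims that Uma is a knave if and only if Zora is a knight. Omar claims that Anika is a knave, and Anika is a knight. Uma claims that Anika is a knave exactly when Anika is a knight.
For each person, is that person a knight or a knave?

Zora is a knave, Tavi is a knight, Anika is a knave, Omar is a knave, and Uma is a knave.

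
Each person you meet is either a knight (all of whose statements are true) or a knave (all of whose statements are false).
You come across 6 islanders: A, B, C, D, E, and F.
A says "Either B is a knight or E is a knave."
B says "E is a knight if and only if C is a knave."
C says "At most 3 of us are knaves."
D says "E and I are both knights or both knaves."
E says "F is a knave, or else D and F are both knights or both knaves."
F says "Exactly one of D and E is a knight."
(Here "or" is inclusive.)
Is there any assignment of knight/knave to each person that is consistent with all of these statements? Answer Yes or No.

Yes

One consistent assignment: A=knave, B=knave, C=knight, D=knight, E=knight, F=knave.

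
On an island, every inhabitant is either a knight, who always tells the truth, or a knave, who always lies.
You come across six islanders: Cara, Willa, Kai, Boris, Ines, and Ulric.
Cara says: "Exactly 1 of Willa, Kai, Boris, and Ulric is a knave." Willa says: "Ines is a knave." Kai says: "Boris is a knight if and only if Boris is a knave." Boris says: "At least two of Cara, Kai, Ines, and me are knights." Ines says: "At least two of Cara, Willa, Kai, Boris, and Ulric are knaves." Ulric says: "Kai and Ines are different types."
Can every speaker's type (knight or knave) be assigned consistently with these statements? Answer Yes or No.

One consistent assignment: Cara=knave, Willa=knave, Kai=knave, Boris=knight, Ines=knight, Ulric=knight.

Yes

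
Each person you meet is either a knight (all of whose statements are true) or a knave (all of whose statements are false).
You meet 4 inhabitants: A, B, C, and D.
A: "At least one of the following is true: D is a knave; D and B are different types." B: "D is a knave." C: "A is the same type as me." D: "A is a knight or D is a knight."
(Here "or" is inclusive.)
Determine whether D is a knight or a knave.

D is a knight.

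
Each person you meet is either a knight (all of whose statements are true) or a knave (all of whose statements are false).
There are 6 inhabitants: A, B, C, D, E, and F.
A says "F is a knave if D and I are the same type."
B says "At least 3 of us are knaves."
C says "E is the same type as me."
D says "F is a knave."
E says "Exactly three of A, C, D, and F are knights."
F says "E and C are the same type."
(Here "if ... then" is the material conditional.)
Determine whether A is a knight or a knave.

A is a knight.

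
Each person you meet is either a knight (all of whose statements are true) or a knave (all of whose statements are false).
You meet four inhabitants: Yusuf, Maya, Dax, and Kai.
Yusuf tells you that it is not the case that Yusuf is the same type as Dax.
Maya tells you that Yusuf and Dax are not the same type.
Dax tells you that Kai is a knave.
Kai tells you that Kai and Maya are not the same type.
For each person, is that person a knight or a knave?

Knights: Kai. Knaves: Yusuf, Maya, and Dax.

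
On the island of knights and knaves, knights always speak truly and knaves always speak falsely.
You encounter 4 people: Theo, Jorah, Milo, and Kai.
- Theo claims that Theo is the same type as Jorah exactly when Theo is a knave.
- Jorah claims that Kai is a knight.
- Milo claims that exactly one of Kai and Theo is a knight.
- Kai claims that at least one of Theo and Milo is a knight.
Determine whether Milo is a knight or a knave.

Milo is a knight.

Consistent assignments: {Theo=knave, Jorah=knight, Milo=knight, Kai=knight}
In every consistent assignment, Milo is a knight.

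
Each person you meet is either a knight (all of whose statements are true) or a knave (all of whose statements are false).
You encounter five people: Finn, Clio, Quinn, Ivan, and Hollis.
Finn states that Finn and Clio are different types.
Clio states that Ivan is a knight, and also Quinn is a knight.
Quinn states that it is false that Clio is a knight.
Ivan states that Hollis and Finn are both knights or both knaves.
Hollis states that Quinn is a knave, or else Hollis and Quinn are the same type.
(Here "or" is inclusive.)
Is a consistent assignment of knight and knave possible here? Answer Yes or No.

Yes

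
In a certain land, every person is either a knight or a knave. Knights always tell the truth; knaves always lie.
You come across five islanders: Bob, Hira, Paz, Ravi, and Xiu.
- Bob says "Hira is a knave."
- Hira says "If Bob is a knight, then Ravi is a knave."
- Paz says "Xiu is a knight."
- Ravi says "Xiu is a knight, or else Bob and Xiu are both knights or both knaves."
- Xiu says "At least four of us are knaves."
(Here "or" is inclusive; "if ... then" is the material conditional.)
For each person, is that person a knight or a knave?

Bob is a knave, Hira is a knight, Paz is a knave, Ravi is a knight, and Xiu is a knave.

Suppose Bob is a knight. Then Bob's statement "Hira is a knave" would have to be true. Checking the 16 ways to assign the others, none is consistent with every speaker.
(For instance, with Hira=knight, Paz=knave, Ravi=knight, Xiu=knave, Bob's claim "Hira is a knave" comes out false where it would need to be true.)
So Bob must be a knave, making "Hira is a knave" false. Taking Bob=knave, Hira=knight, Paz=knave, Ravi=knight, Xiu=knave, each remaining statement checks out:
  Hira (knight): "if Bob is a knight, then Ravi is a knave" — true. ✓
  Paz (knave): "Xiu is a knight" — false. ✓
  Ravi (knight): "Xiu is a knight, or else Bob and Xiu are both knights or both knaves" — true. ✓
  Xiu (knave): "at least four of us are knaves" — false. ✓
This is the unique consistent assignment.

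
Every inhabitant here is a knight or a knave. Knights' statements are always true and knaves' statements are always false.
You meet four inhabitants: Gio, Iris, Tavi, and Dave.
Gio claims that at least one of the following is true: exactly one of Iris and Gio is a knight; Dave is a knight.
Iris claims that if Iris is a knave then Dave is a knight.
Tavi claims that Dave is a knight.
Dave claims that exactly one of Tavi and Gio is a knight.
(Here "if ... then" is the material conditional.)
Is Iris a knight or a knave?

Consistent assignments: {Gio=knave, Iris=knave, Tavi=knave, Dave=knave}
In every consistent assignment, Iris is a knave.

Iris is a knave.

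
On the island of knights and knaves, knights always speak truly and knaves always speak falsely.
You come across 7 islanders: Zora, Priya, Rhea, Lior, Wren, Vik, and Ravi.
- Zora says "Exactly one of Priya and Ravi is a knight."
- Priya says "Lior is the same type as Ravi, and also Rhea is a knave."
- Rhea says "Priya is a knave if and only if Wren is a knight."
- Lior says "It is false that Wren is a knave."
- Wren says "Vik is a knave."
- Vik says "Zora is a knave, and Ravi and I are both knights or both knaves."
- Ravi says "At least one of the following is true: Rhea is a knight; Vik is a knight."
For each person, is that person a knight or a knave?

Zora is a knight, Priya is a knave, Rhea is a knight, Lior is a knight, Wren is a knight, Vik is a knave, and Ravi is a knight.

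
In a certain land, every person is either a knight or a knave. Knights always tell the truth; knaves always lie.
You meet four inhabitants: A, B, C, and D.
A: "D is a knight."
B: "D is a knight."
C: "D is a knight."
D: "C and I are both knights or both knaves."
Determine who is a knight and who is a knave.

Knights: A, B, C, and D. Knaves: none.

A is a knight, so "D is a knight" must be True — and it is.
B is a knight, so "D is a knight" must be True — and it is.
As a knight, C's statement "D is a knight" should be True; it is.
D (knight): "C and I are both knights or both knaves" — True. ✓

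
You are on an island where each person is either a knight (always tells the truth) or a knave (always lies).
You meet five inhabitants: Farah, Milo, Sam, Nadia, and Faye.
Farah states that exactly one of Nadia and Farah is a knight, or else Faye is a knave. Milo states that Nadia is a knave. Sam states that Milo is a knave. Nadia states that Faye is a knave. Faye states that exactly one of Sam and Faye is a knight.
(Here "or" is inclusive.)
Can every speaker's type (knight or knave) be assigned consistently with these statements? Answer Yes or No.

One consistent assignment: Farah=knight, Milo=knight, Sam=knave, Nadia=knave, Faye=knight.

Yes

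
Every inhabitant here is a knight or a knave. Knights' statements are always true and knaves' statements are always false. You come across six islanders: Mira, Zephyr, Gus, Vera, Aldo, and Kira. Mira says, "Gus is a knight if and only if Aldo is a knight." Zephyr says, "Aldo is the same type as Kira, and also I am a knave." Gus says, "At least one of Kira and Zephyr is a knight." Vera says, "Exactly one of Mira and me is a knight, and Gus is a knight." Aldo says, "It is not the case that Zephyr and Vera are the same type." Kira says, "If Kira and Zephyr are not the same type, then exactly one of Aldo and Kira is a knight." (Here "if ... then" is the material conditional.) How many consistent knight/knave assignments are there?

1

Consistent assignments:
  Mira=knave, Zephyr=knave, Gus=knight, Vera=knave, Aldo=knave, Kira=knight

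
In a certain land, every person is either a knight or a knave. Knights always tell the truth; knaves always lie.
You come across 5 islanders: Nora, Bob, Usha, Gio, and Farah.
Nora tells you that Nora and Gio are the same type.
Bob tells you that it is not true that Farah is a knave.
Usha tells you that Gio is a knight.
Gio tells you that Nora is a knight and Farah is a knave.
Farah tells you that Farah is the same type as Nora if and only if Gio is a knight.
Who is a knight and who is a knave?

Since Nora is a knight, "Nora and Gio are the same type" needs to be True, which holds.
Bob is a knave, so "it is not true that Farah is a knave" must be False — and it is.
Usha is a knight, and the claim "Gio is a knight" is indeed True.
Since Gio is a knight, "Nora is a knight and Farah is a knave" needs to be True, which holds.
Since Farah is a knave, "Farah is the same type as Nora if and only if Gio is a knight" needs to be False, which holds.

Knights: Nora, Usha, and Gio. Knaves: Bob and Farah.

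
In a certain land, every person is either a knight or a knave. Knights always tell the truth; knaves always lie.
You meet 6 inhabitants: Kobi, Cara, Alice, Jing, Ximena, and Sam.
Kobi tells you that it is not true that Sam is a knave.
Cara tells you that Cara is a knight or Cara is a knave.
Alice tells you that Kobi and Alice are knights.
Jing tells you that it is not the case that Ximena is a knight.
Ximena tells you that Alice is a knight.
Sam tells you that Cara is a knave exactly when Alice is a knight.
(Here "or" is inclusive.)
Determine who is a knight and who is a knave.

Knights: Kobi, Cara, Jing, and Sam. Knaves: Alice and Ximena.

Since Kobi is a knight, "it is not true that Sam is a knave" needs to be true, which holds.
Cara is a knight; "Cara is a knight or Cara is a knave" is true, as required.
Alice is a knave; "Kobi and Alice are knights" is false, as required.
Jing (knight): "it is not the case that Ximena is a knight" — true. ✓
Ximena is a knave, and the claim "Alice is a knight" is indeed false.
Since Sam is a knight, "Cara is a knave exactly when Alice is a knight" needs to be true, which holds.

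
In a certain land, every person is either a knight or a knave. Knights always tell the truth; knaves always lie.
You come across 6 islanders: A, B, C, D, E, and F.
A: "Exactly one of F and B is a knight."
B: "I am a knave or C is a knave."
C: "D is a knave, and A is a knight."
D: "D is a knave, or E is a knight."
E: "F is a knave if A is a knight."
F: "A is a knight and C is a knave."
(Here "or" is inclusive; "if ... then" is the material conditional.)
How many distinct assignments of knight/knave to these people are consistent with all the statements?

0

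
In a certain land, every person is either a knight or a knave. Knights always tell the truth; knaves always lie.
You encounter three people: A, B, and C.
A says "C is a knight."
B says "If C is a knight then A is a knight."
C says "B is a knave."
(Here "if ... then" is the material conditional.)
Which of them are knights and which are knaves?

A is a knave, so "C is a knight" must be False — and it is.
B is a knight, so "if C is a knight then A is a knight" must be true — and it is.
C is a knave; "B is a knave" is False, as required.

Knights: B. Knaves: A and C.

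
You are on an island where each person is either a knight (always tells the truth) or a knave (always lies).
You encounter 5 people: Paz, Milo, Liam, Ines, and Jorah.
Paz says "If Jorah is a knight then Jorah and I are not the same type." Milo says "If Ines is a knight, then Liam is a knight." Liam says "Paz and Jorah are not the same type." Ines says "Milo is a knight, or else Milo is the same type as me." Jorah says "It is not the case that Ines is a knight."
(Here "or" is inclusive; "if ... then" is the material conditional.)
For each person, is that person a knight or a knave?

Knights: Paz, Milo, Liam, and Ines. Knaves: Jorah.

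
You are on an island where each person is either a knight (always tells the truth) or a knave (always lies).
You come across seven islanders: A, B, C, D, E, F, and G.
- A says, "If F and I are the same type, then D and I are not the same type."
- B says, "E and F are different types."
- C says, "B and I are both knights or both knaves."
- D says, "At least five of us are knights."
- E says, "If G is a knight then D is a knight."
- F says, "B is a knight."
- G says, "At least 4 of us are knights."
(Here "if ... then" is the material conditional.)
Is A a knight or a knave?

A is a knight.

Consistent assignments: {A=knight, B=knight, C=knave, D=knave, E=knave, F=knight, G=knight}
In every consistent assignment, A is a knight.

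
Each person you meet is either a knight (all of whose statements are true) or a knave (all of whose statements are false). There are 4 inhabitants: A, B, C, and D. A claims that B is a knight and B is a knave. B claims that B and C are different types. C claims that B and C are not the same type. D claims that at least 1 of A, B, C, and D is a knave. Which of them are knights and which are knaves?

Since A is a knave, "B is a knight and B is a knave" needs to be False, which holds.
B is a knave, so "B and C are different types" must be False — and it is.
C is a knave, and the claim "B and C are not the same type" is indeed False.
D is a knight, so "at least 1 of A, B, C, and D is a knave" must be true — and it is.

A is a knave, B is a knave, C is a knave, and D is a knight.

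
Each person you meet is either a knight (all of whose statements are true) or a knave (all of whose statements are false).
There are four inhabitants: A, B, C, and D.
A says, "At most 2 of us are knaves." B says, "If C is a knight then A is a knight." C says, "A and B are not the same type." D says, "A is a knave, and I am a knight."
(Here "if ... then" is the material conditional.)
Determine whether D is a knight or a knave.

Consistent assignments: {A=knight, B=knight, C=knave, D=knave}
In every consistent assignment, D is a knave.

D is a knave.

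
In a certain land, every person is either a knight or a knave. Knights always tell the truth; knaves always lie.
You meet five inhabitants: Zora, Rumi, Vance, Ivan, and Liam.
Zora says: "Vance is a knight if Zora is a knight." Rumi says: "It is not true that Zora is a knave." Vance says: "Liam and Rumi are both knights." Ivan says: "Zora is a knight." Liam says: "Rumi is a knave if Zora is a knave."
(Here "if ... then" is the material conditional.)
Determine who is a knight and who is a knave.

Zora is a knight, Rumi is a knight, Vance is a knight, Ivan is a knight, and Liam is a knight.

Since Zora is a knight, "Vance is a knight if Zora is a knight" needs to be True, which holds.
Rumi is a knight, so "it is not true that Zora is a knave" must be True — and it is.
As a knight, Vance's statement "Liam and Rumi are both knights" should be True; it is.
Ivan is a knight; "Zora is a knight" is True, as required.
Liam (knight): "Rumi is a knave if Zora is a knave" — True. ✓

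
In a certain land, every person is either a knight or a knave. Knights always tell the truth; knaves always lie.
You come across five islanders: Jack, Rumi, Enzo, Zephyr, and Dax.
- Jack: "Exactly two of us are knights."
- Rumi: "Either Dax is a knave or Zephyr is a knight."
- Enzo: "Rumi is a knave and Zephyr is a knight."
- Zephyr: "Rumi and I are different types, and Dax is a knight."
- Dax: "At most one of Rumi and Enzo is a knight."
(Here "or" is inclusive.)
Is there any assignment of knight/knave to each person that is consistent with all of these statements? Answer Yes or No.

One consistent assignment: Jack=knight, Rumi=knave, Enzo=knave, Zephyr=knave, Dax=knight.

Yes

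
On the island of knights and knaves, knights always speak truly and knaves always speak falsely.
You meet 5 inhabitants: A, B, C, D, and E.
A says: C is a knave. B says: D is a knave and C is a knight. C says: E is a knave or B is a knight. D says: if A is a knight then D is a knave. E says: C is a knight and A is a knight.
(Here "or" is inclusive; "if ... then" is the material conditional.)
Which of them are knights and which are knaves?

Suppose A is a knight. Then A's statement "C is a knave" would have to be true. Checking the 16 ways to assign the others, none is consistent with every speaker.
(For instance, with B=knave, C=knight, D=knight, E=knave, A's claim "C is a knave" comes out false where it would need to be true.)
So A must be a knave, making "C is a knave" false. Taking A=knave, B=knave, C=knight, D=knight, E=knave, each remaining statement checks out:
  B (knave): "D is a knave and C is a knight" — false. ✓
  C (knight): "E is a knave or B is a knight" — true. ✓
  D (knight): "if A is a knight then D is a knave" — true. ✓
  E (knave): "C is a knight and A is a knight" — false. ✓
This is the unique consistent assignment.

A is a knave, B is a knave, C is a knight, D is a knight, and E is a knave.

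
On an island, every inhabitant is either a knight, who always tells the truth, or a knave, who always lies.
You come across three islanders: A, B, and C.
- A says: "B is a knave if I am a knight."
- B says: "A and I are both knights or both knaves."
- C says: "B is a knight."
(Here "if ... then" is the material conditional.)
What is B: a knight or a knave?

B is a knave.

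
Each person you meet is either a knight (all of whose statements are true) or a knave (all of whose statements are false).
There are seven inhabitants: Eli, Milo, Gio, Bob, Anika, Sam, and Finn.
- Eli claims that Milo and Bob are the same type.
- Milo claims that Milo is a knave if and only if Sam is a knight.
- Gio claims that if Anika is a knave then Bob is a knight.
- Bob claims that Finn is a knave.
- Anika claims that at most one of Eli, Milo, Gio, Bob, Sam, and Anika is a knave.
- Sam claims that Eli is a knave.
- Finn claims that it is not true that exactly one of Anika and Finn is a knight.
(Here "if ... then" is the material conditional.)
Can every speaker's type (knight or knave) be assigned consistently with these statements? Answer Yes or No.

Yes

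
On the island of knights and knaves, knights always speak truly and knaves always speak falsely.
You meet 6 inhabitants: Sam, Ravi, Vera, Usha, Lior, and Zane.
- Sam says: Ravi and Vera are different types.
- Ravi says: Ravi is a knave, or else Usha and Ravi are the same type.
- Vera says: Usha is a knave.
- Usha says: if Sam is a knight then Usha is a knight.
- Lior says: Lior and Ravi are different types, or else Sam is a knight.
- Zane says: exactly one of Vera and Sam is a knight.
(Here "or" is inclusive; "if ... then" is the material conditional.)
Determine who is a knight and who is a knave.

Sam is a knight, Ravi is a knight, Vera is a knave, Usha is a knight, Lior is a knight, and Zane is a knight.

As a knight, Sam's statement "Ravi and Vera are different types" should be true; it is.
Ravi (knight): "Ravi is a knave, or else Usha and Ravi are the same type" — true. ✓
Since Vera is a knave, "Usha is a knave" needs to be False, which holds.
Usha (knight): "if Sam is a knight then Usha is a knight" — true. ✓
Lior is a knight; "Lior and Ravi are different types, or else Sam is a knight" is true, as required.
Zane is a knight, and the claim "exactly one of Vera and Sam is a knight" is indeed true.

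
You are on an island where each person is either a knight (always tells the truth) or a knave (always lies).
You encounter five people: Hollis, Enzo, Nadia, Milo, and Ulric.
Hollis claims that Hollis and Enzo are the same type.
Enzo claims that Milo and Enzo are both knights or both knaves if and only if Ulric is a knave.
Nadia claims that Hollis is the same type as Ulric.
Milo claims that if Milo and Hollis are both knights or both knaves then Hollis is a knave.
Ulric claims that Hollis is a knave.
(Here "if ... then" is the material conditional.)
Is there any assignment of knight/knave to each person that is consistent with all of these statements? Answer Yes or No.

No

Checking all 32 assignments, each has at least one speaker whose statement's truth value contradicts their type.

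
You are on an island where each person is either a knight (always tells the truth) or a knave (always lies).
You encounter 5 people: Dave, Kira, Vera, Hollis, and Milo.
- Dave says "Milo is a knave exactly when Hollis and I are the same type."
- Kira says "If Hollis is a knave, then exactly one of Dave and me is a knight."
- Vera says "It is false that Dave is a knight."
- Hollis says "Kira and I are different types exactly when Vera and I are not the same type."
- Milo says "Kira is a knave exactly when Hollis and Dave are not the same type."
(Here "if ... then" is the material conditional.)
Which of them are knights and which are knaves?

Since Dave is a knave, "Milo is a knave exactly when Hollis and I are the same type" needs to be False, which holds.
Kira is a knight, and the claim "if Hollis is a knave, then exactly one of Dave and me is a knight" is indeed true.
As a knight, Vera's statement "it is false that Dave is a knight" should be true; it is.
Hollis (knight): "Kira and I are different types exactly when Vera and I are not the same type" — true. ✓
Since Milo is a knave, "Kira is a knave exactly when Hollis and Dave are not the same type" needs to be False, which holds.

Knights: Kira, Vera, and Hollis. Knaves: Dave and Milo.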